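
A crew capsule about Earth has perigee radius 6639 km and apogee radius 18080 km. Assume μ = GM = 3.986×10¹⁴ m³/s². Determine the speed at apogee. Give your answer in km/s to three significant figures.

Semi-major axis a = (r_p + r_a)/2 = 12360 km = 1.236×10⁷ m.
Vis-viva: v² = μ(2/r − 1/a) = 3.986×10¹⁴ × (1.106×10⁻⁷ − 8.091×10⁻⁸) = 1.184×10⁷ m²/s².
v = 3441 m/s = 3.441 km/s.

v ≈ 3.44 km/s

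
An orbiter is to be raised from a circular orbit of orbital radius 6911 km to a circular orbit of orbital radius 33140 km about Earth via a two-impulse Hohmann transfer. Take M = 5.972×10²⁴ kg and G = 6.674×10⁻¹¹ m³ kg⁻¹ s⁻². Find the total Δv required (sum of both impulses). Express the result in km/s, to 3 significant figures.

Δv_total ≈ 3.61 km/s

μ = GM = 6.674×10⁻¹¹ × 5.972×10²⁴ = 3.986×10¹⁴ m³/s².
r₁ = 6911 km = 6.911×10⁶ m.
r₂ = 33140 km = 3.314×10⁷ m.
Transfer ellipse a_t = (r₁ + r₂)/2 = 2.003×10⁷ m.
At r₁: circular v_c1 = √(μ/r₁) = 7594 m/s; transfer-perigee v_p = √[μ(2/r₁ − 1/a_t)] = 9769 m/s.
Δv₁ = v_p − v_c1 = 2175 m/s.
At r₂: circular v_c2 = √(μ/r₂) = 3468 m/s; transfer-apogee v_a = √[μ(2/r₂ − 1/a_t)] = 2037 m/s.
Δv₂ = v_c2 − v_a = 1431 m/s.
Total Δv = Δv₁ + Δv₂ = 3606 m/s = 3.606 km/s.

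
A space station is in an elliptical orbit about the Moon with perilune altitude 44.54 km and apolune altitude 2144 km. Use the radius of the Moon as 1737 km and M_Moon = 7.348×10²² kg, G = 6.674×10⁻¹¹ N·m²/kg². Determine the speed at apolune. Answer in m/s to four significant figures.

v ≈ 891.7 m/s

μ = GM = 6.674×10⁻¹¹ × 7.348×10²² = 4.904×10¹² m³/s².
r_p = 1737 + 44.54 = 1781.5 km = 1.7815×10⁶ m.
r_a = 1737 + 2144 = 3881.0 km = 3.8810×10⁶ m.
Semi-major axis a = (r_p + r_a)/2 = 2831.3 km = 2.831×10⁶ m.
Vis-viva: v² = μ(2/r − 1/a) = 4.904×10¹² × (5.153×10⁻⁷ − 3.532×10⁻⁷) = 7.951×10⁵ m²/s².
v = 891.7 m/s.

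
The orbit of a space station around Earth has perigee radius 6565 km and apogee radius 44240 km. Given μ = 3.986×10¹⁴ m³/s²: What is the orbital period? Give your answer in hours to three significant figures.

T ≈ 11.2 hours

Semi-major axis a = (r_p + r_a)/2 = (6565.0 + 44240)/2 = 25402 km = 2.540×10⁷ m.
By Kepler's third law T = 2π√(a³/μ) = 2π × 6.413×10³ = 4.029×10⁴ s.
= 11.19 hours.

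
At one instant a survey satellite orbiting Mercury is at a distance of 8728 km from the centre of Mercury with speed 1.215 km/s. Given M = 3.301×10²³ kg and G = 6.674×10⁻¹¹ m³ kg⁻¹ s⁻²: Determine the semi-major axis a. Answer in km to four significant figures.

a ≈ 6167 km

μ = GM = 6.674×10⁻¹¹ × 3.301×10²³ = 2.203×10¹³ m³/s².
r = 8.728×10⁶ m.
Vis-viva rearranged: 1/a = 2/r − v²/μ = 2.291×10⁻⁷ − 6.701×10⁻⁸ = 1.621×10⁻⁷ m⁻¹.
a = 6.167×10⁶ m = 6167.5 km.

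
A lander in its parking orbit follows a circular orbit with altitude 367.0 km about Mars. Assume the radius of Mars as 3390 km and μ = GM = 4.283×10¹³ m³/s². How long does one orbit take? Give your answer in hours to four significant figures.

T ≈ 1.942 hours

r = 3390 + 367.0 = 3757.0 km = 3.7570×10⁶ m.
Kepler's third law: T = 2π√(r³/μ) = 2π√((3.757×10⁶)³ / 4.283×10¹³).
r³/μ = 1.238×10⁶ s², so T = 2π × 1.113×10³ = 6.991×10³ s.
Converting: 6.991×10³ s ÷ 3600 = 1.942 hours.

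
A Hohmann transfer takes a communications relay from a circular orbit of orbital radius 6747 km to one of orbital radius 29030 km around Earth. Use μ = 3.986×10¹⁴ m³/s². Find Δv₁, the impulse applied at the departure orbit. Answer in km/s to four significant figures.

r₁ = 6747 km = 6.747×10⁶ m.
r₂ = 29030 km = 2.903×10⁷ m.
Transfer ellipse a_t = (r₁ + r₂)/2 = 1.789×10⁷ m.
At r₁: circular v_c1 = √(μ/r₁) = 7686 m/s; transfer-perigee v_p = √[μ(2/r₁ − 1/a_t)] = 9792 m/s.
Δv₁ = v_p − v_c1 = 2105 m/s.
= 2.105 km/s.

Δv ≈ 2.105 km/s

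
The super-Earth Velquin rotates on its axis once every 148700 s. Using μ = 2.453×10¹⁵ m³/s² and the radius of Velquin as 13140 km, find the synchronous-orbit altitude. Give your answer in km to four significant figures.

h_sync ≈ 98030 km

A synchronous orbit has period T, so by Kepler's third law a = (μT²/4π²)^(1/3).
μT²/4π² = 2.453×10¹⁵ × (1.487×10⁵)² / 39.48 = 1.374×10²⁴ m³.
a = 1.112×10⁸ m = 1.1117×10⁵ km.
Altitude h = a − R = 1.1117×10⁵ − 13140 = 98030 km.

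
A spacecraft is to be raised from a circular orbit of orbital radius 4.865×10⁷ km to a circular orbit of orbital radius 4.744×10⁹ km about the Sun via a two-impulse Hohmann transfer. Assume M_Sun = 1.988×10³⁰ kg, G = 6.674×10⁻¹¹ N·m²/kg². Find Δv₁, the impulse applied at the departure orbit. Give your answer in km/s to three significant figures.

Δv ≈ 21.3 km/s

μ = GM = 6.674×10⁻¹¹ × 1.988×10³⁰ = 1.327×10²⁰ m³/s².
r₁ = 4.865×10⁷ km = 4.865×10¹⁰ m.
r₂ = 4.744×10⁹ km = 4.744×10¹² m.
Transfer ellipse a_t = (r₁ + r₂)/2 = 2.396×10¹² m.
At r₁: circular v_c1 = √(μ/r₁) = 52220 m/s; transfer-perihelion v_p = √[μ(2/r₁ − 1/a_t)] = 73480 m/s.
Δv₁ = v_p − v_c1 = 21260 m/s.
= 21.26 km/s.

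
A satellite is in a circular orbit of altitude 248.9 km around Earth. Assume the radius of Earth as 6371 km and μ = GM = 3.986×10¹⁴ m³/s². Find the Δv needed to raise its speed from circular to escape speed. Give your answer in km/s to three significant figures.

r = 6371 + 248.9 = 6619.9 km = 6.6199×10⁶ m.
Circular speed v_c = √(μ/r) = 7760 m/s.
Escape speed v_esc = √(2μ/r) = √2 × v_c = 10970 m/s.
Δv = v_esc − v_c = 3214 m/s = 3.214 km/s.

Δv ≈ 3.21 km/s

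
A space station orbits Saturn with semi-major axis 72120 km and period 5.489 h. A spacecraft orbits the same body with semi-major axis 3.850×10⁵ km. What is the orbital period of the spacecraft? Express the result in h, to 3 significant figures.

T₂ ≈ 67.7 h

Kepler's third law: T² ∝ a³, so T₂ = T₁ (a₂/a₁)^(3/2).
a₂/a₁ = 5.338, (a₂/a₁)^(3/2) = 12.33.
T₂ = 5.489 × 12.33 = 67.70 h.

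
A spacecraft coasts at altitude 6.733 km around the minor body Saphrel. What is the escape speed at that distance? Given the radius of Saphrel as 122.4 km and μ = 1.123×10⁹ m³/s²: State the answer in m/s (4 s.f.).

v_esc ≈ 131.9 m/s

r = 122.4 + 6.733 = 129.13 km = 1.2913×10⁵ m.
Escape speed v_esc = √(2μ/r) = √(2 × 1.123×10⁹ / 1.291×10⁵) = √(1.739×10⁴) = 131.9 m/s.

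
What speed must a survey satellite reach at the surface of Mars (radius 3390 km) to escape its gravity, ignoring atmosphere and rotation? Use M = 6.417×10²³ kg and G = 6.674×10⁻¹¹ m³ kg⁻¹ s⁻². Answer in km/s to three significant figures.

μ = GM = 6.674×10⁻¹¹ × 6.417×10²³ = 4.283×10¹³ m³/s².
r = R = 3.390×10⁶ m.
Escape speed v_esc = √(2μ/r) = √(2 × 4.283×10¹³ / 3.390×10⁶) = √(2.527×10⁷) = 5027 m/s.
= 5.027 km/s.

v_esc ≈ 5.03 km/s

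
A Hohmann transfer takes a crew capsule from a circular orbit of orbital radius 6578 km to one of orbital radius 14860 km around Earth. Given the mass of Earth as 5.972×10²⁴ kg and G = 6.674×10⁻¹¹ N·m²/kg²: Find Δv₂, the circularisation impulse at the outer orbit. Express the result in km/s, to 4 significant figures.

Δv ≈ 1.122 km/s

μ = GM = 6.674×10⁻¹¹ × 5.972×10²⁴ = 3.986×10¹⁴ m³/s².
r₁ = 6578 km = 6.578×10⁶ m.
r₂ = 14860 km = 1.486×10⁷ m.
Transfer ellipse a_t = (r₁ + r₂)/2 = 1.072×10⁷ m.
At r₁: circular v_c1 = √(μ/r₁) = 7784 m/s; transfer-perigee v_p = √[μ(2/r₁ − 1/a_t)] = 9165 m/s.
At r₂: circular v_c2 = √(μ/r₂) = 5179 m/s; transfer-apogee v_a = √[μ(2/r₂ − 1/a_t)] = 4057 m/s.
Δv₂ = v_c2 − v_a = 1122 m/s.
= 1.122 km/s.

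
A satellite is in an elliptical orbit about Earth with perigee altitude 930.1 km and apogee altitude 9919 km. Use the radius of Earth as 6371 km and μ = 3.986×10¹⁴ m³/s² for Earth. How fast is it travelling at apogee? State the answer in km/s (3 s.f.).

r_p = 6371 + 930.1 = 7301.1 km = 7.3011×10⁶ m.
r_a = 6371 + 9919 = 16290 km = 1.6290×10⁷ m.
Semi-major axis a = (r_p + r_a)/2 = 11796 km = 1.180×10⁷ m.
Vis-viva: v² = μ(2/r − 1/a) = 3.986×10¹⁴ × (1.228×10⁻⁷ − 8.478×10⁻⁸) = 1.515×10⁷ m²/s².
v = 3892 m/s = 3.892 km/s.

v ≈ 3.89 km/s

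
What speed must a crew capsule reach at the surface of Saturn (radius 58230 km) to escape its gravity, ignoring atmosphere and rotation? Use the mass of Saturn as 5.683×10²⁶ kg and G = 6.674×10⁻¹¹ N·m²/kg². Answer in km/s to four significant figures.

μ = GM = 6.674×10⁻¹¹ × 5.683×10²⁶ = 3.793×10¹⁶ m³/s².
r = R = 5.823×10⁷ m.
Escape speed v_esc = √(2μ/r) = √(2 × 3.793×10¹⁶ / 5.823×10⁷) = √(1.303×10⁹) = 36090 m/s.
= 36.09 km/s.

v_esc ≈ 36.09 km/s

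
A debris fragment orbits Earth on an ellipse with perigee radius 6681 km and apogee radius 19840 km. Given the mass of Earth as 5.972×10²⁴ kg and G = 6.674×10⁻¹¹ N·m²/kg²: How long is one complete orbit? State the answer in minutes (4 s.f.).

μ = GM = 6.674×10⁻¹¹ × 5.972×10²⁴ = 3.986×10¹⁴ m³/s².
Semi-major axis a = (r_p + r_a)/2 = (6681.0 + 19840)/2 = 13260 km = 1.326×10⁷ m.
By Kepler's third law T = 2π√(a³/μ) = 2π × 2.419×10³ = 1.520×10⁴ s.
= 253.3 minutes.

T ≈ 253.3 minutes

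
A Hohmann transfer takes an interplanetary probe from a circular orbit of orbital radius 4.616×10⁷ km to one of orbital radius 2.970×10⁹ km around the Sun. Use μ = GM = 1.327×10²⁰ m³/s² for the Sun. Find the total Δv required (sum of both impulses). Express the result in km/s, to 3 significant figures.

Δv_total ≈ 27.1 km/s

r₁ = 4.616×10⁷ km = 4.616×10¹⁰ m.
r₂ = 2.970×10⁹ km = 2.970×10¹² m.
Transfer ellipse a_t = (r₁ + r₂)/2 = 1.508×10¹² m.
At r₁: circular v_c1 = √(μ/r₁) = 53620 m/s; transfer-perihelion v_p = √[μ(2/r₁ − 1/a_t)] = 75240 m/s.
Δv₁ = v_p − v_c1 = 21630 m/s.
At r₂: circular v_c2 = √(μ/r₂) = 6684 m/s; transfer-aphelion v_a = √[μ(2/r₂ − 1/a_t)] = 1169 m/s.
Δv₂ = v_c2 − v_a = 5515 m/s.
Total Δv = Δv₁ + Δv₂ = 27140 m/s = 27.14 km/s.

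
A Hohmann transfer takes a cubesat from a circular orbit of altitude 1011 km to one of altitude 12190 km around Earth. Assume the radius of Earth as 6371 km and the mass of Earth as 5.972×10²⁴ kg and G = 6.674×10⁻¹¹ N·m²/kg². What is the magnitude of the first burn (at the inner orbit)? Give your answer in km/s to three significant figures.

μ = GM = 6.674×10⁻¹¹ × 5.972×10²⁴ = 3.986×10¹⁴ m³/s².
r₁ = 6371 + 1011 = 7382.0 km = 7.3820×10⁶ m.
r₂ = 6371 + 12190 = 18561 km = 1.8561×10⁷ m.
Transfer ellipse a_t = (r₁ + r₂)/2 = 1.297×10⁷ m.
At r₁: circular v_c1 = √(μ/r₁) = 7348 m/s; transfer-perigee v_p = √[μ(2/r₁ − 1/a_t)] = 8790 m/s.
Δv₁ = v_p − v_c1 = 1442 m/s.
= 1.442 km/s.

Δv ≈ 1.44 km/s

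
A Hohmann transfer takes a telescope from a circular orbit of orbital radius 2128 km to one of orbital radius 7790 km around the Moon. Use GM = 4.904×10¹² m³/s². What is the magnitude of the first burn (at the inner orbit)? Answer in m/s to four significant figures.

Δv ≈ 384.6 m/s

r₁ = 2128 km = 2.128×10⁶ m.
r₂ = 7790 km = 7.790×10⁶ m.
Transfer ellipse a_t = (r₁ + r₂)/2 = 4.959×10⁶ m.
At r₁: circular v_c1 = √(μ/r₁) = 1518 m/s; transfer-perilune v_p = √[μ(2/r₁ − 1/a_t)] = 1903 m/s.
Δv₁ = v_p − v_c1 = 384.6 m/s.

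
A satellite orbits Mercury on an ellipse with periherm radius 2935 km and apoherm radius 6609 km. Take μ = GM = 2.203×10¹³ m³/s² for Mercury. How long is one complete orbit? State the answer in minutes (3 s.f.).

Semi-major axis a = (r_p + r_a)/2 = (2935.0 + 6609.0)/2 = 4772.0 km = 4.772×10⁶ m.
By Kepler's third law T = 2π√(a³/μ) = 2π × 2.221×10³ = 1.395×10⁴ s.
= 232.6 minutes.

T ≈ 233 minutes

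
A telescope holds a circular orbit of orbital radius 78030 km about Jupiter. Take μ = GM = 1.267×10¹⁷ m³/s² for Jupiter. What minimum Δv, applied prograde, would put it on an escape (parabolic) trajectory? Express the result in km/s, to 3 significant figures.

r = 78030 km = 7.803×10⁷ m.
Circular speed v_c = √(μ/r) = 40300 m/s.
Escape speed v_esc = √(2μ/r) = √2 × v_c = 56990 m/s.
Δv = v_esc − v_c = 16690 m/s = 16.69 km/s.

Δv ≈ 16.7 km/s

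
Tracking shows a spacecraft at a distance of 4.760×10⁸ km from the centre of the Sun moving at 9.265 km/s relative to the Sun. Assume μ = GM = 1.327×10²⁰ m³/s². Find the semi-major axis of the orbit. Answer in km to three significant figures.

a ≈ 2.81×10⁸ km

r = 4.760×10¹¹ m.
Specific orbital energy ε = v²/2 − μ/r = (9265)²/2 − 1.327×10²⁰/4.760×10¹¹ = -2.359×10⁸ J/kg.
Since ε = −μ/(2a), a = −μ/(2ε) = 2.813×10¹¹ m = 2.8131×10⁸ km.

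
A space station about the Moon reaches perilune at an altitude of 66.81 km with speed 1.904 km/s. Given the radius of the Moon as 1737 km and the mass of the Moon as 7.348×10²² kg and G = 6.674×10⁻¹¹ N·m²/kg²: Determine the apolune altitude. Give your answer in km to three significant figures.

apolune altitude ≈ 1870 km

μ = GM = 6.674×10⁻¹¹ × 7.348×10²² = 4.904×10¹² m³/s².
r_p = 1737 + 66.81 = 1803.8 km = 1.804×10⁶ m.
Specific energy ε = v²/2 − μ/r = -9.061×10⁵ J/kg, so a = −μ/(2ε) = 2.706×10⁶ m.
The apsides satisfy r_p + r_a = 2a, so the apolune radius is 2a − r_p = 3.608×10⁶ m = 3608.4 km.
Apolune altitude = 3608.4 − 1737 = 1871.4 km.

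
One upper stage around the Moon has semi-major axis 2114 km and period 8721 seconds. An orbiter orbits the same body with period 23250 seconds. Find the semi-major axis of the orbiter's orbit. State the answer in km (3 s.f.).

Kepler's third law: a³ ∝ T², so a₂ = a₁ (T₂/T₁)^(2/3).
T₂/T₁ = 2.666, (T₂/T₁)^(2/3) = 1.923.
a₂ = 2114 × 1.923 = 4065 km.

a₂ ≈ 4060 km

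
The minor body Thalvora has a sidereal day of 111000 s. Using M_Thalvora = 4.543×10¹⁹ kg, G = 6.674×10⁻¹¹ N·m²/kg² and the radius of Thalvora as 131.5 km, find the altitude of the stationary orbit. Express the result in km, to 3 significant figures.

h_sync ≈ 850 km

μ = GM = 6.674×10⁻¹¹ × 4.543×10¹⁹ = 3.032×10⁹ m³/s².
A synchronous orbit has period T, so by Kepler's third law a = (μT²/4π²)^(1/3).
μT²/4π² = 3.032×10⁹ × (1.110×10⁵)² / 39.48 = 9.463×10¹⁷ m³.
a = 9.818×10⁵ m = 981.76 km.
Altitude h = a − R = 981.76 − 131.5 = 850.26 km.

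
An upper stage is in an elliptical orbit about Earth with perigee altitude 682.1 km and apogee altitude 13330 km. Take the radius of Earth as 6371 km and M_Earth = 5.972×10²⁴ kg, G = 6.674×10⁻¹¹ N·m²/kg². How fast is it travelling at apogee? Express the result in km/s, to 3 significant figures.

μ = GM = 6.674×10⁻¹¹ × 5.972×10²⁴ = 3.986×10¹⁴ m³/s².
r_p = 6371 + 682.1 = 7053.1 km = 7.0531×10⁶ m.
r_a = 6371 + 13330 = 19701 km = 1.9701×10⁷ m.
Semi-major axis a = (r_p + r_a)/2 = 13377 km = 1.338×10⁷ m.
Vis-viva: v² = μ(2/r − 1/a) = 3.986×10¹⁴ × (1.015×10⁻⁷ − 7.475×10⁻⁸) = 1.067×10⁷ m²/s².
v = 3266 m/s = 3.266 km/s.

v ≈ 3.27 km/s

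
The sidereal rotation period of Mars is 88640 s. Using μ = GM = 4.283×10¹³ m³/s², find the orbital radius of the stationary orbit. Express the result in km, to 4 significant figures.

A synchronous orbit has period T, so by Kepler's third law a = (μT²/4π²)^(1/3).
μT²/4π² = 4.283×10¹³ × (8.864×10⁴)² / 39.48 = 8.524×10²¹ m³.
a = 2.043×10⁷ m = 20428 km.

r_sync ≈ 20430 km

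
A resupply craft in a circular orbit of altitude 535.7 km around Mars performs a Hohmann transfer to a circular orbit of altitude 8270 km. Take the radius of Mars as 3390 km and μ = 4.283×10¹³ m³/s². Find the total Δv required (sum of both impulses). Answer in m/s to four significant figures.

Δv_total ≈ 1294 m/s

r₁ = 3390 + 535.7 = 3925.7 km = 3.9257×10⁶ m.
r₂ = 3390 + 8270 = 11660 km = 1.1660×10⁷ m.
Transfer ellipse a_t = (r₁ + r₂)/2 = 7.793×10⁶ m.
At r₁: circular v_c1 = √(μ/r₁) = 3303 m/s; transfer-periapsis v_p = √[μ(2/r₁ − 1/a_t)] = 4040 m/s.
Δv₁ = v_p − v_c1 = 737.3 m/s.
At r₂: circular v_c2 = √(μ/r₂) = 1917 m/s; transfer-apoapsis v_a = √[μ(2/r₂ − 1/a_t)] = 1360 m/s.
Δv₂ = v_c2 − v_a = 556.3 m/s.
Total Δv = Δv₁ + Δv₂ = 1294 m/s.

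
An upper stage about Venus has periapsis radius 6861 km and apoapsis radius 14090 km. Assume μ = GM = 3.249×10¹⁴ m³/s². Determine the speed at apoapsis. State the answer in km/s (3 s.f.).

Semi-major axis a = (r_p + r_a)/2 = 10476 km = 1.048×10⁷ m.
Vis-viva: v² = μ(2/r − 1/a) = 3.249×10¹⁴ × (1.419×10⁻⁷ − 9.546×10⁻⁸) = 1.510×10⁷ m²/s².
v = 3886 m/s = 3.886 km/s.

v ≈ 3.89 km/s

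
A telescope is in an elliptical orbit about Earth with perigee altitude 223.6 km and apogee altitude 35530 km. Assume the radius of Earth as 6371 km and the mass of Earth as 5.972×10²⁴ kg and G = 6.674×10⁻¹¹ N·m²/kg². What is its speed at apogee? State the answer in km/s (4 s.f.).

μ = GM = 6.674×10⁻¹¹ × 5.972×10²⁴ = 3.986×10¹⁴ m³/s².
r_p = 6371 + 223.6 = 6594.6 km = 6.5946×10⁶ m.
r_a = 6371 + 35530 = 41901 km = 4.1901×10⁷ m.
Semi-major axis a = (r_p + r_a)/2 = 24248 km = 2.425×10⁷ m.
Vis-viva: v² = μ(2/r − 1/a) = 3.986×10¹⁴ × (4.773×10⁻⁸ − 4.124×10⁻⁸) = 2.587×10⁶ m²/s².
v = 1608 m/s = 1.608 km/s.

v ≈ 1.608 km/s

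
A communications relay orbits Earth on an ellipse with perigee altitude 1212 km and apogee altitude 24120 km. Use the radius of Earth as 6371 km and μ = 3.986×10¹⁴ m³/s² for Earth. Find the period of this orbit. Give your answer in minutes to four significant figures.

T ≈ 435.7 minutes

r_p = 6371 + 1212 = 7583.0 km = 7.5830×10⁶ m.
r_a = 6371 + 24120 = 30491 km = 3.0491×10⁷ m.
Semi-major axis a = (r_p + r_a)/2 = (7583.0 + 30491)/2 = 19037 km = 1.904×10⁷ m.
By Kepler's third law T = 2π√(a³/μ) = 2π × 4.160×10³ = 2.614×10⁴ s.
= 435.7 minutes.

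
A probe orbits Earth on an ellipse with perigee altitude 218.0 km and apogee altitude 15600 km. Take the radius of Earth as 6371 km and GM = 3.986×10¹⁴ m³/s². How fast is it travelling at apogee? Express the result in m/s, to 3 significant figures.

r_p = 6371 + 218.0 = 6589.0 km = 6.5890×10⁶ m.
r_a = 6371 + 15600 = 21971 km = 2.1971×10⁷ m.
Semi-major axis a = (r_p + r_a)/2 = 14280 km = 1.428×10⁷ m.
Vis-viva: v² = μ(2/r − 1/a) = 3.986×10¹⁴ × (9.103×10⁻⁸ − 7.003×10⁻⁸) = 8.371×10⁶ m²/s².
v = 2893 m/s.

v ≈ 2890 m/s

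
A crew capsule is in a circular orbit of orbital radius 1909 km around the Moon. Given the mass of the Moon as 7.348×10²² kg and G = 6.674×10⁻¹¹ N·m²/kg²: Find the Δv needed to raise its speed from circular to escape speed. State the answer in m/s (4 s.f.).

μ = GM = 6.674×10⁻¹¹ × 7.348×10²² = 4.904×10¹² m³/s².
r = 1909 km = 1.909×10⁶ m.
Circular speed v_c = √(μ/r) = 1603 m/s.
Escape speed v_esc = √(2μ/r) = √2 × v_c = 2267 m/s.
Δv = v_esc − v_c = 663.9 m/s.

Δv ≈ 663.9 m/s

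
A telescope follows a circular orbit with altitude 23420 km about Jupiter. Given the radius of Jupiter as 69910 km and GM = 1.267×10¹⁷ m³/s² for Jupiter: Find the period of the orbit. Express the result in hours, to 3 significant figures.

r = 69910 + 23420 = 93330 km = 9.3330×10⁷ m.
Kepler's third law: T = 2π√(r³/μ) = 2π√((9.333×10⁷)³ / 1.267×10¹⁷).
r³/μ = 6.416×10⁶ s², so T = 2π × 2.533×10³ = 1.592×10⁴ s.
Converting: 1.592×10⁴ s ÷ 3600 = 4.421 hours.

T ≈ 4.42 hours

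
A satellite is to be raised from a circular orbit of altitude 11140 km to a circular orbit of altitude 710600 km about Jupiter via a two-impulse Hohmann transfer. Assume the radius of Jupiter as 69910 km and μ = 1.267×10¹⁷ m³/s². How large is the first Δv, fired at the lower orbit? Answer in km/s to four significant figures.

Δv ≈ 13.68 km/s

r₁ = 69910 + 11140 = 81050 km = 8.1050×10⁷ m.
r₂ = 69910 + 710600 = 780510 km = 7.8051×10⁸ m.
Transfer ellipse a_t = (r₁ + r₂)/2 = 4.308×10⁸ m.
At r₁: circular v_c1 = √(μ/r₁) = 39540 m/s; transfer-perijove v_p = √[μ(2/r₁ − 1/a_t)] = 53220 m/s.
Δv₁ = v_p − v_c1 = 13680 m/s.
= 13.68 km/s.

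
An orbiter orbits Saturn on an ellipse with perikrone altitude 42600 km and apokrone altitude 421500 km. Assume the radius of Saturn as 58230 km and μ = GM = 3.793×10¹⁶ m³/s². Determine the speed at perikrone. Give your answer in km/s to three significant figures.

v ≈ 24.9 km/s

r_p = 58230 + 42600 = 100830 km = 1.0083×10⁸ m.
r_a = 58230 + 421500 = 479730 km = 4.7973×10⁸ m.
Semi-major axis a = (r_p + r_a)/2 = 2.9028×10⁵ km = 2.903×10⁸ m.
Vis-viva: v² = μ(2/r − 1/a) = 3.793×10¹⁶ × (1.984×10⁻⁸ − 3.445×10⁻⁹) = 6.217×10⁸ m²/s².
v = 24930 m/s = 24.93 km/s.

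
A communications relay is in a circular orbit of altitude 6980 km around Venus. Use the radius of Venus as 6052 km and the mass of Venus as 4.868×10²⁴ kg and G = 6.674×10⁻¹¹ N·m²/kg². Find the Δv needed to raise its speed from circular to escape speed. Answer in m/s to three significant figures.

μ = GM = 6.674×10⁻¹¹ × 4.868×10²⁴ = 3.249×10¹⁴ m³/s².
r = 6052 + 6980 = 13032 km = 1.3032×10⁷ m.
Circular speed v_c = √(μ/r) = 4993 m/s.
Escape speed v_esc = √(2μ/r) = √2 × v_c = 7061 m/s.
Δv = v_esc − v_c = 2068 m/s.

Δv ≈ 2070 m/s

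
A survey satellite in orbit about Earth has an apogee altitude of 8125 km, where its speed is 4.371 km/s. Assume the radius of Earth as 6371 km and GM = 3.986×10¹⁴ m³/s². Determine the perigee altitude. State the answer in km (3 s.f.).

r_a = 6371 + 8125 = 14496 km = 1.450×10⁷ m.
Specific energy ε = v²/2 − μ/r = -1.794×10⁷ J/kg, so a = −μ/(2ε) = 1.111×10⁷ m.
The apsides satisfy r_p + r_a = 2a, so the perigee radius is 2a − r_a = 7.717×10⁶ m = 7717.0 km.
Perigee altitude = 7717.0 − 6371 = 1346.0 km.

perigee altitude ≈ 1350 km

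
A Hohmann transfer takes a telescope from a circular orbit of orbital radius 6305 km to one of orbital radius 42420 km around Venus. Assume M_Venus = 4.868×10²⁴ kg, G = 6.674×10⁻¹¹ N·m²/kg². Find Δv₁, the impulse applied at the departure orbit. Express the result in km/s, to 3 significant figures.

μ = GM = 6.674×10⁻¹¹ × 4.868×10²⁴ = 3.249×10¹⁴ m³/s².
r₁ = 6305 km = 6.305×10⁶ m.
r₂ = 42420 km = 4.242×10⁷ m.
Transfer ellipse a_t = (r₁ + r₂)/2 = 2.436×10⁷ m.
At r₁: circular v_c1 = √(μ/r₁) = 7178 m/s; transfer-periapsis v_p = √[μ(2/r₁ − 1/a_t)] = 9472 m/s.
Δv₁ = v_p − v_c1 = 2294 m/s.
= 2.294 km/s.

Δv ≈ 2.29 km/s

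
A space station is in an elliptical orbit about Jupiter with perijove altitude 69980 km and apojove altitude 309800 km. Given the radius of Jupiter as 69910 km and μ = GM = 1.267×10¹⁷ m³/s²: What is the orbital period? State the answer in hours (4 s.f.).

r_p = 69910 + 69980 = 139890 km = 1.3989×10⁸ m.
r_a = 69910 + 309800 = 379710 km = 3.7971×10⁸ m.
Semi-major axis a = (r_p + r_a)/2 = (1.3989×10⁵ + 3.7971×10⁵)/2 = 2.5980×10⁵ km = 2.598×10⁸ m.
By Kepler's third law T = 2π√(a³/μ) = 2π × 1.176×10⁴ = 7.392×10⁴ s.
= 20.53 hours.

T ≈ 20.53 hours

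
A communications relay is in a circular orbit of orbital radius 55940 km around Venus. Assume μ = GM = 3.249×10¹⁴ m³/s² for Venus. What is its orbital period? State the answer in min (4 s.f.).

r = 55940 km = 5.594×10⁷ m.
Kepler's third law: T = 2π√(r³/μ) = 2π√((5.594×10⁷)³ / 3.249×10¹⁴).
r³/μ = 5.388×10⁸ s², so T = 2π × 2.321×10⁴ = 1.458×10⁵ s.
Converting: 1.458×10⁵ s ÷ 60.00 = 2431 min.

T ≈ 2431 min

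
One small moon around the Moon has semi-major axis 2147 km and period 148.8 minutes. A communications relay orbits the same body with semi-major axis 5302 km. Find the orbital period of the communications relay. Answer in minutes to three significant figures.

Kepler's third law: T² ∝ a³, so T₂ = T₁ (a₂/a₁)^(3/2).
a₂/a₁ = 2.469, (a₂/a₁)^(3/2) = 3.881.
T₂ = 148.8 × 3.881 = 577.5 minutes.

T₂ ≈ 577 minutes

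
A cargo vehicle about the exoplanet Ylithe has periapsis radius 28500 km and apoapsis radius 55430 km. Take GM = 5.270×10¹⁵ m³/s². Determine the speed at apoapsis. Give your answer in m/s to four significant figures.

v ≈ 8035 m/s

Semi-major axis a = (r_p + r_a)/2 = 41965 km = 4.196×10⁷ m.
Vis-viva: v² = μ(2/r − 1/a) = 5.270×10¹⁵ × (3.608×10⁻⁸ − 2.383×10⁻⁸) = 6.457×10⁷ m²/s².
v = 8035 m/s.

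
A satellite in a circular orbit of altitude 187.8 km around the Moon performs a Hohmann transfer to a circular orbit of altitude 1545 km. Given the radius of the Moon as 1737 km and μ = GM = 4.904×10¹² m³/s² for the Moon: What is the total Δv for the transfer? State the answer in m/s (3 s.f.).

r₁ = 1737 + 187.8 = 1924.8 km = 1.9248×10⁶ m.
r₂ = 1737 + 1545 = 3282.0 km = 3.2820×10⁶ m.
Transfer ellipse a_t = (r₁ + r₂)/2 = 2.603×10⁶ m.
At r₁: circular v_c1 = √(μ/r₁) = 1596 m/s; transfer-perilune v_p = √[μ(2/r₁ − 1/a_t)] = 1792 m/s.
Δv₁ = v_p − v_c1 = 196.0 m/s.
At r₂: circular v_c2 = √(μ/r₂) = 1222 m/s; transfer-apolune v_a = √[μ(2/r₂ − 1/a_t)] = 1051 m/s.
Δv₂ = v_c2 − v_a = 171.3 m/s.
Total Δv = Δv₁ + Δv₂ = 367.3 m/s.

Δv_total ≈ 367 m/s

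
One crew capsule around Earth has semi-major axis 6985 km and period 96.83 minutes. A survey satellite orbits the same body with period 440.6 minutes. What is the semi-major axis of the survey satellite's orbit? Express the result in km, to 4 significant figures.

Kepler's third law: a³ ∝ T², so a₂ = a₁ (T₂/T₁)^(2/3).
T₂/T₁ = 4.550, (T₂/T₁)^(2/3) = 2.746.
a₂ = 6985 × 2.746 = 19180 km.

a₂ ≈ 19180 km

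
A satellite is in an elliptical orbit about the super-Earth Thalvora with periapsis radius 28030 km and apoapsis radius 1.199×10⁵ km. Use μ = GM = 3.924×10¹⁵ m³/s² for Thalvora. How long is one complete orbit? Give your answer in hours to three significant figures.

Semi-major axis a = (r_p + r_a)/2 = (28030 + 1.1990×10⁵)/2 = 73965 km = 7.396×10⁷ m.
By Kepler's third law T = 2π√(a³/μ) = 2π × 1.015×10⁴ = 6.381×10⁴ s.
= 17.72 hours.

T ≈ 17.7 hours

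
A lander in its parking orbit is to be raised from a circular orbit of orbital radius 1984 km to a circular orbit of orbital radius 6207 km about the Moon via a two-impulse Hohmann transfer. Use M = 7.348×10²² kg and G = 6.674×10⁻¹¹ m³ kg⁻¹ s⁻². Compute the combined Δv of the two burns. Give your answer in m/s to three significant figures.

μ = GM = 6.674×10⁻¹¹ × 7.348×10²² = 4.904×10¹² m³/s².
r₁ = 1984 km = 1.984×10⁶ m.
r₂ = 6207 km = 6.207×10⁶ m.
Transfer ellipse a_t = (r₁ + r₂)/2 = 4.096×10⁶ m.
At r₁: circular v_c1 = √(μ/r₁) = 1572 m/s; transfer-perilune v_p = √[μ(2/r₁ − 1/a_t)] = 1936 m/s.
Δv₁ = v_p − v_c1 = 363.3 m/s.
At r₂: circular v_c2 = √(μ/r₂) = 888.9 m/s; transfer-apolune v_a = √[μ(2/r₂ − 1/a_t)] = 618.7 m/s.
Δv₂ = v_c2 − v_a = 270.2 m/s.
Total Δv = Δv₁ + Δv₂ = 633.5 m/s.

Δv_total ≈ 634 m/s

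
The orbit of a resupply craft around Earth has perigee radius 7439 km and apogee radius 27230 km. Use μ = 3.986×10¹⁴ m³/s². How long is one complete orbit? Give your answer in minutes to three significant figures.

Semi-major axis a = (r_p + r_a)/2 = (7439.0 + 27230)/2 = 17334 km = 1.733×10⁷ m.
By Kepler's third law T = 2π√(a³/μ) = 2π × 3.615×10³ = 2.271×10⁴ s.
= 378.6 minutes.

T ≈ 379 minutes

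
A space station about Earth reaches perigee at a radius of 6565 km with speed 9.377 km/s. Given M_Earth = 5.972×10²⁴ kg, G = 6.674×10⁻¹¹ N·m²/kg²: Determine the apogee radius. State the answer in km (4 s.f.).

apogee radius ≈ 17230 km

μ = GM = 6.674×10⁻¹¹ × 5.972×10²⁴ = 3.986×10¹⁴ m³/s².
r_p = 6.565×10⁶ m.
Specific energy ε = v²/2 − μ/r = -1.675×10⁷ J/kg, so a = −μ/(2ε) = 1.190×10⁷ m.
The apsides satisfy r_p + r_a = 2a, so the apogee radius is 2a − r_p = 1.723×10⁷ m = 17234 km.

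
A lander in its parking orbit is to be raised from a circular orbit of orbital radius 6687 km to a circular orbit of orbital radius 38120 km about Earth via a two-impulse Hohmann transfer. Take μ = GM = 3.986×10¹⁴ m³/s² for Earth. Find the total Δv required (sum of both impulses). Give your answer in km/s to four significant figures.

r₁ = 6687 km = 6.687×10⁶ m.
r₂ = 38120 km = 3.812×10⁷ m.
Transfer ellipse a_t = (r₁ + r₂)/2 = 2.240×10⁷ m.
At r₁: circular v_c1 = √(μ/r₁) = 7721 m/s; transfer-perigee v_p = √[μ(2/r₁ − 1/a_t)] = 10070 m/s.
Δv₁ = v_p − v_c1 = 2350 m/s.
At r₂: circular v_c2 = √(μ/r₂) = 3234 m/s; transfer-apogee v_a = √[μ(2/r₂ − 1/a_t)] = 1767 m/s.
Δv₂ = v_c2 − v_a = 1467 m/s.
Total Δv = Δv₁ + Δv₂ = 3817 m/s = 3.817 km/s.

Δv_total ≈ 3.817 km/s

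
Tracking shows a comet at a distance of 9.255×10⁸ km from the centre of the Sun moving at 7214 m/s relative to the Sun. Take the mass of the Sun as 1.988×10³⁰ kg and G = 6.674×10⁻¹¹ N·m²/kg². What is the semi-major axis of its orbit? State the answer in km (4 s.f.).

μ = GM = 6.674×10⁻¹¹ × 1.988×10³⁰ = 1.327×10²⁰ m³/s².
r = 9.255×10¹¹ m.
Vis-viva rearranged: 1/a = 2/r − v²/μ = 2.161×10⁻¹² − 3.922×10⁻¹³ = 1.769×10⁻¹² m⁻¹.
a = 5.654×10¹¹ m = 5.6537×10⁸ km.

a ≈ 5.654×10⁸ km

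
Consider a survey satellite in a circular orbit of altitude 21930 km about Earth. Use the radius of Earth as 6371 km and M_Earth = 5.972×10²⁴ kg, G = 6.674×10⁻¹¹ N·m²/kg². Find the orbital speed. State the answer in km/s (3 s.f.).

v ≈ 3.75 km/s

μ = GM = 6.674×10⁻¹¹ × 5.972×10²⁴ = 3.986×10¹⁴ m³/s².
r = 6371 + 21930 = 28301 km = 2.8301×10⁷ m.
For a circular orbit v = √(μ/r) = √(3.986×10¹⁴ / 2.830×10⁷) = √(1.408×10⁷) = 3753 m/s.
That is 3.753 km/s.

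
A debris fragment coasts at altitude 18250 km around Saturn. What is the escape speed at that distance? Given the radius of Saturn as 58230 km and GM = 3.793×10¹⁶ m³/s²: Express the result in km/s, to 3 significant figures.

r = 58230 + 18250 = 76480 km = 7.6480×10⁷ m.
Escape speed v_esc = √(2μ/r) = √(2 × 3.793×10¹⁶ / 7.648×10⁷) = √(9.919×10⁸) = 31490 m/s.
= 31.49 km/s.

v_esc ≈ 31.5 km/s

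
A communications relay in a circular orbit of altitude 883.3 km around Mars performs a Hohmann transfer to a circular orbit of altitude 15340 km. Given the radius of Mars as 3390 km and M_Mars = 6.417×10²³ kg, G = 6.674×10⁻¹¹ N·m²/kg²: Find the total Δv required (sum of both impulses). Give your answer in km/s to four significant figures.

μ = GM = 6.674×10⁻¹¹ × 6.417×10²³ = 4.283×10¹³ m³/s².
r₁ = 3390 + 883.3 = 4273.3 km = 4.2733×10⁶ m.
r₂ = 3390 + 15340 = 18730 km = 1.8730×10⁷ m.
Transfer ellipse a_t = (r₁ + r₂)/2 = 1.150×10⁷ m.
At r₁: circular v_c1 = √(μ/r₁) = 3166 m/s; transfer-periapsis v_p = √[μ(2/r₁ − 1/a_t)] = 4040 m/s.
Δv₁ = v_p − v_c1 = 874.1 m/s.
At r₂: circular v_c2 = √(μ/r₂) = 1512 m/s; transfer-apoapsis v_a = √[μ(2/r₂ − 1/a_t)] = 921.7 m/s.
Δv₂ = v_c2 − v_a = 590.4 m/s.
Total Δv = Δv₁ + Δv₂ = 1465 m/s = 1.465 km/s.

Δv_total ≈ 1.465 km/s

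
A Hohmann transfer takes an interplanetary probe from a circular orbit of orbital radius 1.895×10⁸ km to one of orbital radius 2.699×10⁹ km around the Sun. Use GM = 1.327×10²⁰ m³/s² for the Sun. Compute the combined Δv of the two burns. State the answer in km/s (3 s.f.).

Δv_total ≈ 14.2 km/s

r₁ = 1.895×10⁸ km = 1.895×10¹¹ m.
r₂ = 2.699×10⁹ km = 2.699×10¹² m.
Transfer ellipse a_t = (r₁ + r₂)/2 = 1.444×10¹² m.
At r₁: circular v_c1 = √(μ/r₁) = 26460 m/s; transfer-perihelion v_p = √[μ(2/r₁ − 1/a_t)] = 36180 m/s.
Δv₁ = v_p − v_c1 = 9713 m/s.
At r₂: circular v_c2 = √(μ/r₂) = 7012 m/s; transfer-aphelion v_a = √[μ(2/r₂ − 1/a_t)] = 2540 m/s.
Δv₂ = v_c2 − v_a = 4472 m/s.
Total Δv = Δv₁ + Δv₂ = 14180 m/s = 14.18 km/s.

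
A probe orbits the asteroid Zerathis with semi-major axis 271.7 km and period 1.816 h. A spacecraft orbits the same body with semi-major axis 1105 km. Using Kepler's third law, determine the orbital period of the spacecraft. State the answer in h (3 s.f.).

T₂ ≈ 14.9 h

Kepler's third law: T² ∝ a³, so T₂ = T₁ (a₂/a₁)^(3/2).
a₂/a₁ = 4.067, (a₂/a₁)^(3/2) = 8.202.
T₂ = 1.816 × 8.202 = 14.89 h.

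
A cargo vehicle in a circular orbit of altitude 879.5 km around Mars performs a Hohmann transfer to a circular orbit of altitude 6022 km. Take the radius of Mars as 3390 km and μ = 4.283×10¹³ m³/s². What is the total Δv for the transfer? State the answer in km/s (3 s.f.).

r₁ = 3390 + 879.5 = 4269.5 km = 4.2695×10⁶ m.
r₂ = 3390 + 6022 = 9412.0 km = 9.4120×10⁶ m.
Transfer ellipse a_t = (r₁ + r₂)/2 = 6.841×10⁶ m.
At r₁: circular v_c1 = √(μ/r₁) = 3167 m/s; transfer-periapsis v_p = √[μ(2/r₁ − 1/a_t)] = 3715 m/s.
Δv₁ = v_p − v_c1 = 547.9 m/s.
At r₂: circular v_c2 = √(μ/r₂) = 2133 m/s; transfer-apoapsis v_a = √[μ(2/r₂ − 1/a_t)] = 1685 m/s.
Δv₂ = v_c2 − v_a = 447.9 m/s.
Total Δv = Δv₁ + Δv₂ = 995.8 m/s = 0.9958 km/s.

Δv_total ≈ 0.996 km/s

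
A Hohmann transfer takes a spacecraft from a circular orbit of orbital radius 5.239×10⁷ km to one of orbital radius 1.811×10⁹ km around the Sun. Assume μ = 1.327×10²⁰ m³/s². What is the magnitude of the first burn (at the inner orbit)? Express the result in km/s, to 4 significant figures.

Δv ≈ 19.84 km/s

r₁ = 5.239×10⁷ km = 5.239×10¹⁰ m.
r₂ = 1.811×10⁹ km = 1.811×10¹² m.
Transfer ellipse a_t = (r₁ + r₂)/2 = 9.317×10¹¹ m.
At r₁: circular v_c1 = √(μ/r₁) = 50330 m/s; transfer-perihelion v_p = √[μ(2/r₁ − 1/a_t)] = 70170 m/s.
Δv₁ = v_p − v_c1 = 19840 m/s.
= 19.84 km/s.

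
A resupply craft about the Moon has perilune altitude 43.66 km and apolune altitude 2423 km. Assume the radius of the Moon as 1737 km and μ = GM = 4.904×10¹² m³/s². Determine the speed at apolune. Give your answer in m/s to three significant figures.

r_p = 1737 + 43.66 = 1780.7 km = 1.7807×10⁶ m.
r_a = 1737 + 2423 = 4160.0 km = 4.1600×10⁶ m.
Semi-major axis a = (r_p + r_a)/2 = 2970.3 km = 2.970×10⁶ m.
Vis-viva: v² = μ(2/r − 1/a) = 4.904×10¹² × (4.808×10⁻⁷ − 3.367×10⁻⁷) = 7.067×10⁵ m²/s².
v = 840.7 m/s.

v ≈ 841 m/s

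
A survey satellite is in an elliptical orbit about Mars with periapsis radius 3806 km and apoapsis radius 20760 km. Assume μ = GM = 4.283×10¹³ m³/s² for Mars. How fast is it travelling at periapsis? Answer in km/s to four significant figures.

v ≈ 4.361 km/s

Semi-major axis a = (r_p + r_a)/2 = 12283 km = 1.228×10⁷ m.
Vis-viva: v² = μ(2/r − 1/a) = 4.283×10¹³ × (5.255×10⁻⁷ − 8.141×10⁻⁸) = 1.902×10⁷ m²/s².
v = 4361 m/s = 4.361 km/s.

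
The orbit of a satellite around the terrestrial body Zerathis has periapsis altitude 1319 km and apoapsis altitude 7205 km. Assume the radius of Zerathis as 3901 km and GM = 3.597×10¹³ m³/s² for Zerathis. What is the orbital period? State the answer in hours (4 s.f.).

r_p = 3901 + 1319 = 5220.0 km = 5.2200×10⁶ m.
r_a = 3901 + 7205 = 11106 km = 1.1106×10⁷ m.
Semi-major axis a = (r_p + r_a)/2 = (5220.0 + 11106)/2 = 8163.0 km = 8.163×10⁶ m.
By Kepler's third law T = 2π√(a³/μ) = 2π × 3.889×10³ = 2.443×10⁴ s.
= 6.787 hours.

T ≈ 6.787 hours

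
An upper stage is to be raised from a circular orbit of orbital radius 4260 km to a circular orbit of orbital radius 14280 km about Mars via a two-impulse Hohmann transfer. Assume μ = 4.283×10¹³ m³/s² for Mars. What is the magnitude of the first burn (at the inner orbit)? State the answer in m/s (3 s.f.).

r₁ = 4260 km = 4.260×10⁶ m.
r₂ = 14280 km = 1.428×10⁷ m.
Transfer ellipse a_t = (r₁ + r₂)/2 = 9.270×10⁶ m.
At r₁: circular v_c1 = √(μ/r₁) = 3171 m/s; transfer-periapsis v_p = √[μ(2/r₁ − 1/a_t)] = 3935 m/s.
Δv₁ = v_p − v_c1 = 764.6 m/s.

Δv ≈ 765 m/s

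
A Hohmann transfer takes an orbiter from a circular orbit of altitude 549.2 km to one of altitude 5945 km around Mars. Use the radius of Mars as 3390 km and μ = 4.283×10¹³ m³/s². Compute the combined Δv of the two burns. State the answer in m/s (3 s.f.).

r₁ = 3390 + 549.2 = 3939.2 km = 3.9392×10⁶ m.
r₂ = 3390 + 5945 = 9335.0 km = 9.3350×10⁶ m.
Transfer ellipse a_t = (r₁ + r₂)/2 = 6.637×10⁶ m.
At r₁: circular v_c1 = √(μ/r₁) = 3297 m/s; transfer-periapsis v_p = √[μ(2/r₁ − 1/a_t)] = 3911 m/s.
Δv₁ = v_p − v_c1 = 613.2 m/s.
At r₂: circular v_c2 = √(μ/r₂) = 2142 m/s; transfer-apoapsis v_a = √[μ(2/r₂ − 1/a_t)] = 1650 m/s.
Δv₂ = v_c2 − v_a = 491.8 m/s.
Total Δv = Δv₁ + Δv₂ = 1105 m/s.

Δv_total ≈ 1100 m/s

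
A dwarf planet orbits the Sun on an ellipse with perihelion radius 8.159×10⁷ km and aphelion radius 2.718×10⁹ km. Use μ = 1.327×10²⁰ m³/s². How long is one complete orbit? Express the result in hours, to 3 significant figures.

Semi-major axis a = (r_p + r_a)/2 = (8.1590×10⁷ + 2.7180×10⁹)/2 = 1.3998×10⁹ km = 1.400×10¹² m.
By Kepler's third law T = 2π√(a³/μ) = 2π × 1.438×10⁸ = 9.033×10⁸ s.
= 2.509×10⁵ hours.

T ≈ 251000 hours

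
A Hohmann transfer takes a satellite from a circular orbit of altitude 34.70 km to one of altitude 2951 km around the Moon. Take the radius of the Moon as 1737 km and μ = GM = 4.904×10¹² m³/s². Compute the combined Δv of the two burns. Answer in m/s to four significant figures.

r₁ = 1737 + 34.70 = 1771.7 km = 1.7717×10⁶ m.
r₂ = 1737 + 2951 = 4688.0 km = 4.6880×10⁶ m.
Transfer ellipse a_t = (r₁ + r₂)/2 = 3.230×10⁶ m.
At r₁: circular v_c1 = √(μ/r₁) = 1664 m/s; transfer-perilune v_p = √[μ(2/r₁ − 1/a_t)] = 2004 m/s.
Δv₁ = v_p − v_c1 = 340.7 m/s.
At r₂: circular v_c2 = √(μ/r₂) = 1023 m/s; transfer-apolune v_a = √[μ(2/r₂ − 1/a_t)] = 757.5 m/s.
Δv₂ = v_c2 − v_a = 265.3 m/s.
Total Δv = Δv₁ + Δv₂ = 605.9 m/s.

Δv_total ≈ 605.9 m/s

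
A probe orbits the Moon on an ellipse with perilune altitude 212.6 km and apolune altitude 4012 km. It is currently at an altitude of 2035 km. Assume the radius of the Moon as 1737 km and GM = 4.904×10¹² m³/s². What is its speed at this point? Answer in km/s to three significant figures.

r_p = 1737 + 212.6 = 1949.6 km = 1.9496×10⁶ m.
r_a = 1737 + 4012 = 5749.0 km = 5.7490×10⁶ m.
r = 1737 + 2035 = 3772.0 km = 3.772×10⁶ m.
Semi-major axis a = (r_p + r_a)/2 = 3849.3 km = 3.849×10⁶ m.
Vis-viva: v² = μ(2/r − 1/a) = 4.904×10¹² × (5.302×10⁻⁷ − 2.598×10⁻⁷) = 1.326×10⁶ m²/s².
v = 1152 m/s = 1.152 km/s.

v ≈ 1.15 km/s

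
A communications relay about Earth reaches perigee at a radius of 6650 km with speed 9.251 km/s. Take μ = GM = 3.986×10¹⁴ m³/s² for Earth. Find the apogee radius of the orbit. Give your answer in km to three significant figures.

r_p = 6.650×10⁶ m.
Specific energy ε = v²/2 − μ/r = -1.715×10⁷ J/kg, so a = −μ/(2ε) = 1.162×10⁷ m.
The apsides satisfy r_p + r_a = 2a, so the apogee radius is 2a − r_p = 1.659×10⁷ m = 16593 km.

apogee radius ≈ 16600 km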